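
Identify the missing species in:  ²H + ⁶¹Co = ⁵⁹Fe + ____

Conserve mass number: 2 + 61 = 59 + A, so A = 4.
Conserve atomic number: 1 + 27 = 26 + Z, so Z = 2.
A = 4 and Z = 2 is ⁴He — an alpha particle.

alpha particle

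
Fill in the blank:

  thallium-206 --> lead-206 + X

beta-minus particle

Conserve mass number: 206 = 206 + A, so A = 0.
Conserve atomic number: 81 = 82 + Z, so Z = -1.
A = 0 and Z = -1 is e⁻ — a beta-minus particle.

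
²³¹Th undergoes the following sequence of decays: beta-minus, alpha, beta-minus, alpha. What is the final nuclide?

Ra-223

Start: (A, Z) = (231, 90).
After β⁻: (231, 91).
After α: (227, 89).
After β⁻: (227, 90).
After α: (223, 88).
Z = 88 is radium.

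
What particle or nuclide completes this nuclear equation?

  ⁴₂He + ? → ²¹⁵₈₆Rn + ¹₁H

Conserve mass number: 4 + A = 215 + 1, so A = 212.
Conserve atomic number: 2 + Z = 86 + 1, so Z = 85.
Z = 85 is astatine, so the species is ²¹²₈₅At.

At-212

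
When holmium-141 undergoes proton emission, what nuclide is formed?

Dy-140

Proton emission: mass number changes by -1, atomic number by -1.
A: 141 − 1 = 140; Z: 67 − 1 = 66.
Z = 66 is dysprosium, so the daughter is dysprosium-140.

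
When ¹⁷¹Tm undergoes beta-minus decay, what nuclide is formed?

Yb-171

Beta-minus decay: mass number changes by +0, atomic number by +1.
A: 171 = 171; Z: 69 + 1 = 70.
Z = 70 is ytterbium, so the daughter is ¹⁷¹Yb.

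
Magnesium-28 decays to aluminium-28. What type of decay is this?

ΔA = 28 − 28 = 0; ΔZ = 13 − 12 = +1.
A is unchanged and Z rises by 1 — a neutron has become a proton (β⁻ decay).

beta-minus decay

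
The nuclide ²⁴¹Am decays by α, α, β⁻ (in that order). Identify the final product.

U-233

Start: (A, Z) = (241, 95).
After α: (237, 93).
After α: (233, 91).
After β⁻: (233, 92).
Z = 92 is uranium.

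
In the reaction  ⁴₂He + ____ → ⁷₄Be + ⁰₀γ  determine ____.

He-3

Conserve mass number: 4 + A = 7 + 0, so A = 3.
Conserve atomic number: 2 + Z = 4 + 0, so Z = 2.
Z = 2 is helium, so the species is ³₂He.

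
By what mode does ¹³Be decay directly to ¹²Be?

neutron emission

ΔA = 12 − 13 = -1; ΔZ = 4 − 4 = +0.
A drops by 1 with Z unchanged — a neutron was emitted.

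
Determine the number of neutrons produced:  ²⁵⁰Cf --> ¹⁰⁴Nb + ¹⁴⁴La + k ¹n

Conserve mass number: 250 = 104 + 144 + k, so k = 250 − 248 = 2.
Check atomic number: 98 = 41 + 57 + 0 = 98. ✓

2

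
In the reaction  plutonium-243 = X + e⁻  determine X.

Am-243

Conserve mass number: 243 = A + 0, so A = 243.
Conserve atomic number: 94 = Z − 1, so Z = 95.
Z = 95 is americium, so the species is americium-243.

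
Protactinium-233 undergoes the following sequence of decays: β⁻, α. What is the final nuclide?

Th-229

Start: (A, Z) = (233, 91).
After β⁻: (233, 92).
After α: (229, 90).
Z = 90 is thorium.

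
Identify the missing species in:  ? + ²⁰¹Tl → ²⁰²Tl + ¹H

Conserve mass number: A + 201 = 202 + 1, so A = 2.
Conserve atomic number: Z + 81 = 81 + 1, so Z = 1.
A = 2 and Z = 1 is ²H — a deuteron.

deuteron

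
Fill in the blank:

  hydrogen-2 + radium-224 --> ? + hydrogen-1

Conserve mass number: 2 + 224 = A + 1, so A = 225.
Conserve atomic number: 1 + 88 = Z + 1, so Z = 88.
Z = 88 is radium, so the species is radium-225.

Ra-225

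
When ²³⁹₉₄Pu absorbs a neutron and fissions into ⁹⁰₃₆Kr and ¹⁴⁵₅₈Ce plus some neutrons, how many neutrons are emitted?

Conserve mass number: 240 = 90 + 145 + k, so k = 240 − 235 = 5.
Check atomic number: 94 = 36 + 58 + 0 = 94. ✓

5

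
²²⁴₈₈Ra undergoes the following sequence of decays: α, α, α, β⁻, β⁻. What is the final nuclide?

Po-212

Start: (A, Z) = (224, 88).
After α: (220, 86).
After α: (216, 84).
After α: (212, 82).
After β⁻: (212, 83).
After β⁻: (212, 84).
Z = 84 is polonium.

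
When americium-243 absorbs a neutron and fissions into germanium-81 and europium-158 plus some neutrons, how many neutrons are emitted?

5

Conserve mass number: 244 = 81 + 158 + k, so k = 244 − 239 = 5.
Check atomic number: 95 = 32 + 63 + 0 = 95. ✓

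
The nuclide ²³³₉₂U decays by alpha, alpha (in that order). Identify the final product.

Ra-225

Start: (A, Z) = (233, 92).
After α: (229, 90).
After α: (225, 88).
Z = 88 is radium.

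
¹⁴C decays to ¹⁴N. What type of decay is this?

ΔA = 14 − 14 = 0; ΔZ = 7 − 6 = +1.
A is unchanged and Z rises by 1 — a neutron has become a proton (β⁻ decay).

beta-minus decay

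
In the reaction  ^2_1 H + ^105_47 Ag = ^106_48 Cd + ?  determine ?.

Conserve mass number: 2 + 105 = 106 + A, so A = 1.
Conserve atomic number: 1 + 47 = 48 + Z, so Z = 0.
A = 1 and Z = 0 is ^1_0 n — a neutron.

neutron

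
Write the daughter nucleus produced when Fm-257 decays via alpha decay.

Cf-253

Alpha decay: mass number changes by -4, atomic number by -2.
A: 257 − 4 = 253; Z: 100 − 2 = 98.
Z = 98 is californium, so the daughter is Cf-253.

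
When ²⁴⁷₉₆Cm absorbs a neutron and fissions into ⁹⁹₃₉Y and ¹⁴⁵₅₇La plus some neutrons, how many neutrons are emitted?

4

Conserve mass number: 248 = 99 + 145 + k, so k = 248 − 244 = 4.
Check atomic number: 96 = 39 + 57 + 0 = 96. ✓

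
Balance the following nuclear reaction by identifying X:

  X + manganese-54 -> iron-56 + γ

deuteron

Conserve mass number: A + 54 = 56 + 0, so A = 2.
Conserve atomic number: Z + 25 = 26 + 0, so Z = 1.
A = 2 and Z = 1 is hydrogen-2 — a deuteron.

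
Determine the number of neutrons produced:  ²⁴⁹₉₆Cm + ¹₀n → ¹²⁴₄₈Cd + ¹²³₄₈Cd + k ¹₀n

Conserve mass number: 250 = 124 + 123 + k, so k = 250 − 247 = 3.
Check atomic number: 96 = 48 + 48 + 0 = 96. ✓

3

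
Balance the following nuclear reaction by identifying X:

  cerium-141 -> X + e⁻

Conserve mass number: 141 = A + 0, so A = 141.
Conserve atomic number: 58 = Z − 1, so Z = 59.
Z = 59 is praseodymium, so the species is praseodymium-141.

Pr-141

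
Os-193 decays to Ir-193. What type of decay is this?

beta-minus decay

ΔA = 193 − 193 = 0; ΔZ = 77 − 76 = +1.
A is unchanged and Z rises by 1 — a neutron has become a proton (β⁻ decay).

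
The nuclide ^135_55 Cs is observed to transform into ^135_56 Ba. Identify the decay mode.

beta-minus decay

ΔA = 135 − 135 = 0; ΔZ = 56 − 55 = +1.
A is unchanged and Z rises by 1 — a neutron has become a proton (β⁻ decay).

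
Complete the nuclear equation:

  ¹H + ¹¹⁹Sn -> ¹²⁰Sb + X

Conserve mass number: 1 + 119 = 120 + A, so A = 0.
Conserve atomic number: 1 + 50 = 51 + Z, so Z = 0.
A = 0 and Z = 0 is γ — a gamma ray.

gamma ray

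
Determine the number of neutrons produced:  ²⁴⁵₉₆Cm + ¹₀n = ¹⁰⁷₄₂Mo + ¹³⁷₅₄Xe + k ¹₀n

2

Conserve mass number: 246 = 107 + 137 + k, so k = 246 − 244 = 2.
Check atomic number: 96 = 42 + 54 + 0 = 96. ✓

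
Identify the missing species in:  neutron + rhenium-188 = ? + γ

Conserve mass number: 1 + 188 = A + 0, so A = 189.
Conserve atomic number: 0 + 75 = Z + 0, so Z = 75.
Z = 75 is rhenium, so the species is rhenium-189.

Re-189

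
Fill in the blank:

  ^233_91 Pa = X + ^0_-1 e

Conserve mass number: 233 = A + 0, so A = 233.
Conserve atomic number: 91 = Z − 1, so Z = 92.
Z = 92 is uranium, so the species is ^233_92 U.

U-233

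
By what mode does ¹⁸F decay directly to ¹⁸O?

beta-plus decay or electron capture

ΔA = 18 − 18 = 0; ΔZ = 8 − 9 = -1.
A is unchanged and Z drops by 1 — a proton has become a neutron (β⁺ emission or electron capture).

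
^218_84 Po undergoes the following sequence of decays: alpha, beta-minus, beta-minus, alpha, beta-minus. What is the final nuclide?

Bi-210

Start: (A, Z) = (218, 84).
After α: (214, 82).
After β⁻: (214, 83).
After β⁻: (214, 84).
After α: (210, 82).
After β⁻: (210, 83).
Z = 83 is bismuth.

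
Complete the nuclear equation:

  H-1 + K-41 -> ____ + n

Conserve mass number: 1 + 41 = A + 1, so A = 41.
Conserve atomic number: 1 + 19 = Z + 0, so Z = 20.
Z = 20 is calcium, so the species is Ca-41.

Ca-41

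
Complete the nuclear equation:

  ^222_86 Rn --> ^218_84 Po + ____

alpha particle

Conserve mass number: 222 = 218 + A, so A = 4.
Conserve atomic number: 86 = 84 + Z, so Z = 2.
A = 4 and Z = 2 is ^4_2 He — an alpha particle.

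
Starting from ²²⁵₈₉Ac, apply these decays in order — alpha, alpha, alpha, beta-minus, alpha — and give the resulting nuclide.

Pb-209

Start: (A, Z) = (225, 89).
After α: (221, 87).
After α: (217, 85).
After α: (213, 83).
After β⁻: (213, 84).
After α: (209, 82).
Z = 82 is lead.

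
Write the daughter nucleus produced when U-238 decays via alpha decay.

Th-234

Alpha decay: mass number changes by -4, atomic number by -2.
A: 238 − 4 = 234; Z: 92 − 2 = 90.
Z = 90 is thorium, so the daughter is Th-234.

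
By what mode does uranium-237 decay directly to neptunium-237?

ΔA = 237 − 237 = 0; ΔZ = 93 − 92 = +1.
A is unchanged and Z rises by 1 — a neutron has become a proton (β⁻ decay).

beta-minus decay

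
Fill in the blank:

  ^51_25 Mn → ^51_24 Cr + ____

positron

Conserve mass number: 51 = 51 + A, so A = 0.
Conserve atomic number: 25 = 24 + Z, so Z = 1.
A = 0 and Z = 1 is ^0_1 e — a positron.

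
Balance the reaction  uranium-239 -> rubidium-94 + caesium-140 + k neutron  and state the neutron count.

5

Conserve mass number: 239 = 94 + 140 + k, so k = 239 − 234 = 5.
Check atomic number: 92 = 37 + 55 + 0 = 92. ✓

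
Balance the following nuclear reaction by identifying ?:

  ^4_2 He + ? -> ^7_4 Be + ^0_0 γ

Conserve mass number: 4 + A = 7 + 0, so A = 3.
Conserve atomic number: 2 + Z = 4 + 0, so Z = 2.
Z = 2 is helium, so the species is ^3_2 He.

He-3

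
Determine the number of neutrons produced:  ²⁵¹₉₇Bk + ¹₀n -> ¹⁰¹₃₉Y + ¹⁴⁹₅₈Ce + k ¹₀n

2

Conserve mass number: 252 = 101 + 149 + k, so k = 252 − 250 = 2.
Check atomic number: 97 = 39 + 58 + 0 = 97. ✓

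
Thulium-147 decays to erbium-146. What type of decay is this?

proton emission

ΔA = 146 − 147 = -1; ΔZ = 68 − 69 = -1.
A drops by 1 and Z drops by 1 — a proton was emitted.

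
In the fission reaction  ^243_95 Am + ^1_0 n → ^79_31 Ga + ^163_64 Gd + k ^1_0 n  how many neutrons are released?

2

Conserve mass number: 244 = 79 + 163 + k, so k = 244 − 242 = 2.
Check atomic number: 95 = 31 + 64 + 0 = 95. ✓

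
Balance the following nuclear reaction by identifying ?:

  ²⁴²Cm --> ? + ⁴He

Conserve mass number: 242 = A + 4, so A = 238.
Conserve atomic number: 96 = Z + 2, so Z = 94.
Z = 94 is plutonium, so the species is ²³⁸Pu.

Pu-238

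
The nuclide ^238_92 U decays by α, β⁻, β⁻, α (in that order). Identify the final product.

Start: (A, Z) = (238, 92).
After α: (234, 90).
After β⁻: (234, 91).
After β⁻: (234, 92).
After α: (230, 90).
Z = 90 is thorium.

Th-230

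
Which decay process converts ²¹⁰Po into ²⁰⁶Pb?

ΔA = 206 − 210 = -4; ΔZ = 82 − 84 = -2.
A drops by 4 and Z drops by 2 — the signature of alpha emission.

alpha decay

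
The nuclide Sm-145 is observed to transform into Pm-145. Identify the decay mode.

ΔA = 145 − 145 = 0; ΔZ = 61 − 62 = -1.
A is unchanged and Z drops by 1 — a proton has become a neutron (β⁺ emission or electron capture).

beta-plus decay or electron capture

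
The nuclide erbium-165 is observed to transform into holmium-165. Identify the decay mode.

beta-plus decay or electron capture

ΔA = 165 − 165 = 0; ΔZ = 67 − 68 = -1.
A is unchanged and Z drops by 1 — a proton has become a neutron (β⁺ emission or electron capture).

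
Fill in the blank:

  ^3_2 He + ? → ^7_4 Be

alpha particle

Conserve mass number: 3 + A = 7, so A = 4.
Conserve atomic number: 2 + Z = 4, so Z = 2.
A = 4 and Z = 2 is ^4_2 He — an alpha particle.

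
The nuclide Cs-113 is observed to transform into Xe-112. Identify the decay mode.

proton emission

ΔA = 112 − 113 = -1; ΔZ = 54 − 55 = -1.
A drops by 1 and Z drops by 1 — a proton was emitted.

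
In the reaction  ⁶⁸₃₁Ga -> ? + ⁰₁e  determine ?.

Conserve mass number: 68 = A + 0, so A = 68.
Conserve atomic number: 31 = Z + 1, so Z = 30.
Z = 30 is zinc, so the species is ⁶⁸₃₀Zn.

Zn-68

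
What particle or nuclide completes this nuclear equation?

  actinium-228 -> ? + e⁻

Th-228

Conserve mass number: 228 = A + 0, so A = 228.
Conserve atomic number: 89 = Z − 1, so Z = 90.
Z = 90 is thorium, so the species is thorium-228.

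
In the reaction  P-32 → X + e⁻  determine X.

Conserve mass number: 32 = A + 0, so A = 32.
Conserve atomic number: 15 = Z − 1, so Z = 16.
Z = 16 is sulfur, so the species is S-32.

S-32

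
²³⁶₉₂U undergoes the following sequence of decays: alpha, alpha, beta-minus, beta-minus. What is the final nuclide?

Start: (A, Z) = (236, 92).
After α: (232, 90).
After α: (228, 88).
After β⁻: (228, 89).
After β⁻: (228, 90).
Z = 90 is thorium.

Th-228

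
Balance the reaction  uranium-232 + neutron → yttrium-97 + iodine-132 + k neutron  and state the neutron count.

Conserve mass number: 233 = 97 + 132 + k, so k = 233 − 229 = 4.
Check atomic number: 92 = 39 + 53 + 0 = 92. ✓

4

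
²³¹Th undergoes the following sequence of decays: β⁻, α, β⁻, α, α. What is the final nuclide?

Start: (A, Z) = (231, 90).
After β⁻: (231, 91).
After α: (227, 89).
After β⁻: (227, 90).
After α: (223, 88).
After α: (219, 86).
Z = 86 is radon.

Rn-219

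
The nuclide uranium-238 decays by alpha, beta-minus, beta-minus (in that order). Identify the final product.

U-234

Start: (A, Z) = (238, 92).
After α: (234, 90).
After β⁻: (234, 91).
After β⁻: (234, 92).
Z = 92 is uranium.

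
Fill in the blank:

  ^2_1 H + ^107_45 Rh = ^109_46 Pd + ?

Conserve mass number: 2 + 107 = 109 + A, so A = 0.
Conserve atomic number: 1 + 45 = 46 + Z, so Z = 0.
A = 0 and Z = 0 is ^0_0 γ — a gamma ray.

gamma ray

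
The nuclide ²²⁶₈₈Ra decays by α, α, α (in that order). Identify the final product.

Start: (A, Z) = (226, 88).
After α: (222, 86).
After α: (218, 84).
After α: (214, 82).
Z = 82 is lead.

Pb-214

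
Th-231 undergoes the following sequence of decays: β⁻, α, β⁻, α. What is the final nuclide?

Ra-223

Start: (A, Z) = (231, 90).
After β⁻: (231, 91).
After α: (227, 89).
After β⁻: (227, 90).
After α: (223, 88).
Z = 88 is radium.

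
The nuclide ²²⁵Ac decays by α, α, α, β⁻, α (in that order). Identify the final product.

Start: (A, Z) = (225, 89).
After α: (221, 87).
After α: (217, 85).
After α: (213, 83).
After β⁻: (213, 84).
After α: (209, 82).
Z = 82 is lead.

Pb-209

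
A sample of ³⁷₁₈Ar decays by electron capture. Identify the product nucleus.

Cl-37

Electron capture: mass number changes by +0, atomic number by -1.
A: 37 = 37; Z: 18 − 1 = 17.
Z = 17 is chlorine, so the daughter is ³⁷₁₇Cl.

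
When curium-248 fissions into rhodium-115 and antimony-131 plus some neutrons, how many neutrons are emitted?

2

Conserve mass number: 248 = 115 + 131 + k, so k = 248 − 246 = 2.
Check atomic number: 96 = 45 + 51 + 0 = 96. ✓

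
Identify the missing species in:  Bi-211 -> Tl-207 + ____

Conserve mass number: 211 = 207 + A, so A = 4.
Conserve atomic number: 83 = 81 + Z, so Z = 2.
A = 4 and Z = 2 is He-4 — an alpha particle.

alpha particle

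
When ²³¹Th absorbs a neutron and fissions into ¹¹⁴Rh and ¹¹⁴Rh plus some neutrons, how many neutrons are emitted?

Conserve mass number: 232 = 114 + 114 + k, so k = 232 − 228 = 4.
Check atomic number: 90 = 45 + 45 + 0 = 90. ✓

4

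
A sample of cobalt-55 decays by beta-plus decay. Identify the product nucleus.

Fe-55

Beta-plus decay: mass number changes by +0, atomic number by -1.
A: 55 = 55; Z: 27 − 1 = 26.
Z = 26 is iron, so the daughter is iron-55.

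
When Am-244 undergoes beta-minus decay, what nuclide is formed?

Beta-minus decay: mass number changes by +0, atomic number by +1.
A: 244 = 244; Z: 95 + 1 = 96.
Z = 96 is curium, so the daughter is Cm-244.

Cm-244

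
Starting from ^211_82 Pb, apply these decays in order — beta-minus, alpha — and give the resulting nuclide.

Tl-207

Start: (A, Z) = (211, 82).
After β⁻: (211, 83).
After α: (207, 81).
Z = 81 is thallium.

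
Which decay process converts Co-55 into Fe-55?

ΔA = 55 − 55 = 0; ΔZ = 26 − 27 = -1.
A is unchanged and Z drops by 1 — a proton has become a neutron (β⁺ emission or electron capture).

beta-plus decay or electron capture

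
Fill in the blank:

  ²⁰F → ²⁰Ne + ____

Conserve mass number: 20 = 20 + A, so A = 0.
Conserve atomic number: 9 = 10 + Z, so Z = -1.
A = 0 and Z = -1 is e⁻ — a beta-minus particle.

beta-minus particle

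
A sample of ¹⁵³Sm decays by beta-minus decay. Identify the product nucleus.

Beta-minus decay: mass number changes by +0, atomic number by +1.
A: 153 = 153; Z: 62 + 1 = 63.
Z = 63 is europium, so the daughter is ¹⁵³Eu.

Eu-153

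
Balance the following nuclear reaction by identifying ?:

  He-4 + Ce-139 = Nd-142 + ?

Conserve mass number: 4 + 139 = 142 + A, so A = 1.
Conserve atomic number: 2 + 58 = 60 + Z, so Z = 0.
A = 1 and Z = 0 is n — a neutron.

neutron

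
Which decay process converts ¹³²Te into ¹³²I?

beta-minus decay

ΔA = 132 − 132 = 0; ΔZ = 53 − 52 = +1.
A is unchanged and Z rises by 1 — a neutron has become a proton (β⁻ decay).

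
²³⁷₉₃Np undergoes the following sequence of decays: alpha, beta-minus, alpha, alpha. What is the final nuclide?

Start: (A, Z) = (237, 93).
After α: (233, 91).
After β⁻: (233, 92).
After α: (229, 90).
After α: (225, 88).
Z = 88 is radium.

Ra-225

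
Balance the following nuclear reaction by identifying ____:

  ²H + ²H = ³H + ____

Conserve mass number: 2 + 2 = 3 + A, so A = 1.
Conserve atomic number: 1 + 1 = 1 + Z, so Z = 1.
A = 1 and Z = 1 is ¹H — a proton.

proton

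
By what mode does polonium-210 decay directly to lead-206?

alpha decay

ΔA = 206 − 210 = -4; ΔZ = 82 − 84 = -2.
A drops by 4 and Z drops by 2 — the signature of alpha emission.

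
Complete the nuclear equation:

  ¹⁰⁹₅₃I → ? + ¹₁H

Te-108

Conserve mass number: 109 = A + 1, so A = 108.
Conserve atomic number: 53 = Z + 1, so Z = 52.
Z = 52 is tellurium, so the species is ¹⁰⁸₅₂Te.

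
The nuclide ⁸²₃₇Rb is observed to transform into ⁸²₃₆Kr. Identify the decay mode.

beta-plus decay or electron capture

ΔA = 82 − 82 = 0; ΔZ = 36 − 37 = -1.
A is unchanged and Z drops by 1 — a proton has become a neutron (β⁺ emission or electron capture).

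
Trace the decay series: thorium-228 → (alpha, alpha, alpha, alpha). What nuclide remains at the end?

Start: (A, Z) = (228, 90).
After α: (224, 88).
After α: (220, 86).
After α: (216, 84).
After α: (212, 82).
Z = 82 is lead.

Pb-212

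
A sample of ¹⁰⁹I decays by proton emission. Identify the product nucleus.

Proton emission: mass number changes by -1, atomic number by -1.
A: 109 − 1 = 108; Z: 53 − 1 = 52.
Z = 52 is tellurium, so the daughter is ¹⁰⁸Te.

Te-108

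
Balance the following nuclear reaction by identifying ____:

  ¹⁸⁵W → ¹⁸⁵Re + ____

beta-minus particle

Conserve mass number: 185 = 185 + A, so A = 0.
Conserve atomic number: 74 = 75 + Z, so Z = -1.
A = 0 and Z = -1 is e⁻ — a beta-minus particle.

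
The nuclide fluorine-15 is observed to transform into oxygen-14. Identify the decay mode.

proton emission

ΔA = 14 − 15 = -1; ΔZ = 8 − 9 = -1.
A drops by 1 and Z drops by 1 — a proton was emitted.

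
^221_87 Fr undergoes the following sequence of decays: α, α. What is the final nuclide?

Start: (A, Z) = (221, 87).
After α: (217, 85).
After α: (213, 83).
Z = 83 is bismuth.

Bi-213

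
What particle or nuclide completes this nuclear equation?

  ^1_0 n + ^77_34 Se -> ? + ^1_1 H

As-77

Conserve mass number: 1 + 77 = A + 1, so A = 77.
Conserve atomic number: 0 + 34 = Z + 1, so Z = 33.
Z = 33 is arsenic, so the species is ^77_33 As.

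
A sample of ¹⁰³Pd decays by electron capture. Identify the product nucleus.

Rh-103

Electron capture: mass number changes by +0, atomic number by -1.
A: 103 = 103; Z: 46 − 1 = 45.
Z = 45 is rhodium, so the daughter is ¹⁰³Rh.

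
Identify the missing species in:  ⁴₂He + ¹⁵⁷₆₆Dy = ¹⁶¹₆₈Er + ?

gamma ray

Conserve mass number: 4 + 157 = 161 + A, so A = 0.
Conserve atomic number: 2 + 66 = 68 + Z, so Z = 0.
A = 0 and Z = 0 is ⁰₀γ — a gamma ray.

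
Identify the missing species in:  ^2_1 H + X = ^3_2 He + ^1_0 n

deuteron

Conserve mass number: 2 + A = 3 + 1, so A = 2.
Conserve atomic number: 1 + Z = 2 + 0, so Z = 1.
A = 2 and Z = 1 is ^2_1 H — a deuteron.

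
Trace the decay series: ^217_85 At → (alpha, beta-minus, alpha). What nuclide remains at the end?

Pb-209

Start: (A, Z) = (217, 85).
After α: (213, 83).
After β⁻: (213, 84).
After α: (209, 82).
Z = 82 is lead.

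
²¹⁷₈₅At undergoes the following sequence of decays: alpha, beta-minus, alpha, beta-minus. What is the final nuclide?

Start: (A, Z) = (217, 85).
After α: (213, 83).
After β⁻: (213, 84).
After α: (209, 82).
After β⁻: (209, 83).
Z = 83 is bismuth.

Bi-209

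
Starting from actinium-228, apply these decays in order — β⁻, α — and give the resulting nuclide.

Ra-224

Start: (A, Z) = (228, 89).
After β⁻: (228, 90).
After α: (224, 88).
Z = 88 is radium.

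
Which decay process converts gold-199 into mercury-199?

ΔA = 199 − 199 = 0; ΔZ = 80 − 79 = +1.
A is unchanged and Z rises by 1 — a neutron has become a proton (β⁻ decay).

beta-minus decay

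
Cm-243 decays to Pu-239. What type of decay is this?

alpha decay

ΔA = 239 − 243 = -4; ΔZ = 94 − 96 = -2.
A drops by 4 and Z drops by 2 — the signature of alpha emission.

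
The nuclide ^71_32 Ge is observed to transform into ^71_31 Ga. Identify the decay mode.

ΔA = 71 − 71 = 0; ΔZ = 31 − 32 = -1.
A is unchanged and Z drops by 1 — a proton has become a neutron (β⁺ emission or electron capture).

beta-plus decay or electron capture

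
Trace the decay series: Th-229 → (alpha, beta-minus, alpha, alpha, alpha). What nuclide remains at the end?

Start: (A, Z) = (229, 90).
After α: (225, 88).
After β⁻: (225, 89).
After α: (221, 87).
After α: (217, 85).
After α: (213, 83).
Z = 83 is bismuth.

Bi-213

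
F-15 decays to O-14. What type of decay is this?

ΔA = 14 − 15 = -1; ΔZ = 8 − 9 = -1.
A drops by 1 and Z drops by 1 — a proton was emitted.

proton emission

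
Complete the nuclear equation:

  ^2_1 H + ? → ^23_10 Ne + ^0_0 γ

F-21

Conserve mass number: 2 + A = 23 + 0, so A = 21.
Conserve atomic number: 1 + Z = 10 + 0, so Z = 9.
Z = 9 is fluorine, so the species is ^21_9 F.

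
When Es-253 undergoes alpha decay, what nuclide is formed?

Bk-249

Alpha decay: mass number changes by -4, atomic number by -2.
A: 253 − 4 = 249; Z: 99 − 2 = 97.
Z = 97 is berkelium, so the daughter is Bk-249.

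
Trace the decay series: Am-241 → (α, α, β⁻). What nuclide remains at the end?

U-233

Start: (A, Z) = (241, 95).
After α: (237, 93).
After α: (233, 91).
After β⁻: (233, 92).
Z = 92 is uranium.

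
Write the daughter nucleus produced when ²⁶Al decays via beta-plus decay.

Mg-26

Beta-plus decay: mass number changes by +0, atomic number by -1.
A: 26 = 26; Z: 13 − 1 = 12.
Z = 12 is magnesium, so the daughter is ²⁶Mg.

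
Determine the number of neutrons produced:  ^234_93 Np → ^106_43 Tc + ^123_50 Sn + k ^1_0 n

Conserve mass number: 234 = 106 + 123 + k, so k = 234 − 229 = 5.
Check atomic number: 93 = 43 + 50 + 0 = 93. ✓

5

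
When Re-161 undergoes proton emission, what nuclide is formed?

W-160

Proton emission: mass number changes by -1, atomic number by -1.
A: 161 − 1 = 160; Z: 75 − 1 = 74.
Z = 74 is tungsten, so the daughter is W-160.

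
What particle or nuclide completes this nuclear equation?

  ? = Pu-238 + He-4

Conserve mass number: A = 238 + 4, so A = 242.
Conserve atomic number: Z = 94 + 2, so Z = 96.
Z = 96 is curium, so the species is Cm-242.

Cm-242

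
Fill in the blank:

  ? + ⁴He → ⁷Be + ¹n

Conserve mass number: A + 4 = 7 + 1, so A = 4.
Conserve atomic number: Z + 2 = 4 + 0, so Z = 2.
A = 4 and Z = 2 is ⁴He — an alpha particle.

alpha particle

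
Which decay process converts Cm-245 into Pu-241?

ΔA = 241 − 245 = -4; ΔZ = 94 − 96 = -2.
A drops by 4 and Z drops by 2 — the signature of alpha emission.

alpha decay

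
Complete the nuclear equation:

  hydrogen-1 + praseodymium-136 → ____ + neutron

Conserve mass number: 1 + 136 = A + 1, so A = 136.
Conserve atomic number: 1 + 59 = Z + 0, so Z = 60.
Z = 60 is neodymium, so the species is neodymium-136.

Nd-136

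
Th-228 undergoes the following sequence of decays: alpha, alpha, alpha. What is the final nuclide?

Po-216

Start: (A, Z) = (228, 90).
After α: (224, 88).
After α: (220, 86).
After α: (216, 84).
Z = 84 is polonium.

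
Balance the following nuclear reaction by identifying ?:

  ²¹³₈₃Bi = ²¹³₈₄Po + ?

Conserve mass number: 213 = 213 + A, so A = 0.
Conserve atomic number: 83 = 84 + Z, so Z = -1.
A = 0 and Z = -1 is ⁰₋₁e — a beta-minus particle.

beta-minus particle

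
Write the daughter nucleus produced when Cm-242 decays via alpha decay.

Pu-238

Alpha decay: mass number changes by -4, atomic number by -2.
A: 242 − 4 = 238; Z: 96 − 2 = 94.
Z = 94 is plutonium, so the daughter is Pu-238.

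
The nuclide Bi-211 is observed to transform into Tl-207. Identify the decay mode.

ΔA = 207 − 211 = -4; ΔZ = 81 − 83 = -2.
A drops by 4 and Z drops by 2 — the signature of alpha emission.

alpha decay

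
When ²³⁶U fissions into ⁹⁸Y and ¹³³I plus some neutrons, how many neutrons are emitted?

Conserve mass number: 236 = 98 + 133 + k, so k = 236 − 231 = 5.
Check atomic number: 92 = 39 + 53 + 0 = 92. ✓

5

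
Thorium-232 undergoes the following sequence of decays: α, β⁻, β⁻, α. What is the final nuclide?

Ra-224

Start: (A, Z) = (232, 90).
After α: (228, 88).
After β⁻: (228, 89).
After β⁻: (228, 90).
After α: (224, 88).
Z = 88 is radium.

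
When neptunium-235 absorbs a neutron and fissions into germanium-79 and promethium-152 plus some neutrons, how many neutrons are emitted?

5

Conserve mass number: 236 = 79 + 152 + k, so k = 236 − 231 = 5.
Check atomic number: 93 = 32 + 61 + 0 = 93. ✓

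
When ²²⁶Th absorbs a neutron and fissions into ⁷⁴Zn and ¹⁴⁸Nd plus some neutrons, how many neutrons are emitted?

Conserve mass number: 227 = 74 + 148 + k, so k = 227 − 222 = 5.
Check atomic number: 90 = 30 + 60 + 0 = 90. ✓

5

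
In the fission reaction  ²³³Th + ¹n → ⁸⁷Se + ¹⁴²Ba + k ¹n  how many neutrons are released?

Conserve mass number: 234 = 87 + 142 + k, so k = 234 − 229 = 5.
Check atomic number: 90 = 34 + 56 + 0 = 90. ✓

5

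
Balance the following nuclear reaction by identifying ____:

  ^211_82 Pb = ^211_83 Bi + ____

Conserve mass number: 211 = 211 + A, so A = 0.
Conserve atomic number: 82 = 83 + Z, so Z = -1.
A = 0 and Z = -1 is ^0_-1 e — a beta-minus particle.

beta-minus particle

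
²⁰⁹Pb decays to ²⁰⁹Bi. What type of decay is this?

beta-minus decay

ΔA = 209 − 209 = 0; ΔZ = 83 − 82 = +1.
A is unchanged and Z rises by 1 — a neutron has become a proton (β⁻ decay).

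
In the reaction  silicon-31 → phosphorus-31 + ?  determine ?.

beta-minus particle

Conserve mass number: 31 = 31 + A, so A = 0.
Conserve atomic number: 14 = 15 + Z, so Z = -1.
A = 0 and Z = -1 is e⁻ — a beta-minus particle.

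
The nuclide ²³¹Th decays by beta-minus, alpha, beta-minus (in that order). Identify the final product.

Th-227

Start: (A, Z) = (231, 90).
After β⁻: (231, 91).
After α: (227, 89).
After β⁻: (227, 90).
Z = 90 is thorium.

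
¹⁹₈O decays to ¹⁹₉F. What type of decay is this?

beta-minus decay

ΔA = 19 − 19 = 0; ΔZ = 9 − 8 = +1.
A is unchanged and Z rises by 1 — a neutron has become a proton (β⁻ decay).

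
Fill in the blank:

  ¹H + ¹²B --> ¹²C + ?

neutron

Conserve mass number: 1 + 12 = 12 + A, so A = 1.
Conserve atomic number: 1 + 5 = 6 + Z, so Z = 0.
A = 1 and Z = 0 is ¹n — a neutron.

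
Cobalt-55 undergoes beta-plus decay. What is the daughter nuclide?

Fe-55

Beta-plus decay: mass number changes by +0, atomic number by -1.
A: 55 = 55; Z: 27 − 1 = 26.
Z = 26 is iron, so the daughter is iron-55.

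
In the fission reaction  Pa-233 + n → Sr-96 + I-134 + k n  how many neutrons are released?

Conserve mass number: 234 = 96 + 134 + k, so k = 234 − 230 = 4.
Check atomic number: 91 = 38 + 53 + 0 = 91. ✓

4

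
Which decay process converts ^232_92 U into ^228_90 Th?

alpha decay

ΔA = 228 − 232 = -4; ΔZ = 90 − 92 = -2.
A drops by 4 and Z drops by 2 — the signature of alpha emission.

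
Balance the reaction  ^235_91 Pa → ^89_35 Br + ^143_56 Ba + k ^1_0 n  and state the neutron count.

3

Conserve mass number: 235 = 89 + 143 + k, so k = 235 − 232 = 3.
Check atomic number: 91 = 35 + 56 + 0 = 91. ✓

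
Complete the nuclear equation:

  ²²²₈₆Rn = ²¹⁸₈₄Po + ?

Conserve mass number: 222 = 218 + A, so A = 4.
Conserve atomic number: 86 = 84 + Z, so Z = 2.
A = 4 and Z = 2 is ⁴₂He — an alpha particle.

alpha particle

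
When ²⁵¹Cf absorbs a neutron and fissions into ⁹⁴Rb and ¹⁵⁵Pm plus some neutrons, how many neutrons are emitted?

Conserve mass number: 252 = 94 + 155 + k, so k = 252 − 249 = 3.
Check atomic number: 98 = 37 + 61 + 0 = 98. ✓

3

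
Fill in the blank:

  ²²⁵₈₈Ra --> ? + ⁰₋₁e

Ac-225

Conserve mass number: 225 = A + 0, so A = 225.
Conserve atomic number: 88 = Z − 1, so Z = 89.
Z = 89 is actinium, so the species is ²²⁵₈₉Ac.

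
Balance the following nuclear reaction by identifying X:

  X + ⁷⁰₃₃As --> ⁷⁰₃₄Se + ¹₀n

Conserve mass number: A + 70 = 70 + 1, so A = 1.
Conserve atomic number: Z + 33 = 34 + 0, so Z = 1.
A = 1 and Z = 1 is ¹₁H — a proton.

proton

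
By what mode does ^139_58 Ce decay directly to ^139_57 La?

ΔA = 139 − 139 = 0; ΔZ = 57 − 58 = -1.
A is unchanged and Z drops by 1 — a proton has become a neutron (β⁺ emission or electron capture).

beta-plus decay or electron capture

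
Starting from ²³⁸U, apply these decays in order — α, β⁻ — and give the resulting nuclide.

Start: (A, Z) = (238, 92).
After α: (234, 90).
After β⁻: (234, 91).
Z = 91 is protactinium.

Pa-234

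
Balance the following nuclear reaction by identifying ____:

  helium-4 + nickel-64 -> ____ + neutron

Zn-67

Conserve mass number: 4 + 64 = A + 1, so A = 67.
Conserve atomic number: 2 + 28 = Z + 0, so Z = 30.
Z = 30 is zinc, so the species is zinc-67.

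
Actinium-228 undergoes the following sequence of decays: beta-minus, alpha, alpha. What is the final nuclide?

Rn-220

Start: (A, Z) = (228, 89).
After β⁻: (228, 90).
After α: (224, 88).
After α: (220, 86).
Z = 86 is radon.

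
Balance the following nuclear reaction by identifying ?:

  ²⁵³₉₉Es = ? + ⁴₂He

Bk-249

Conserve mass number: 253 = A + 4, so A = 249.
Conserve atomic number: 99 = Z + 2, so Z = 97.
Z = 97 is berkelium, so the species is ²⁴⁹₉₇Bk.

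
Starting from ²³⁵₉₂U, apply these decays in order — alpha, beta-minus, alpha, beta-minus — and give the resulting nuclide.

Start: (A, Z) = (235, 92).
After α: (231, 90).
After β⁻: (231, 91).
After α: (227, 89).
After β⁻: (227, 90).
Z = 90 is thorium.

Th-227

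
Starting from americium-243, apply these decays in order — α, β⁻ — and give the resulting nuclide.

Start: (A, Z) = (243, 95).
After α: (239, 93).
After β⁻: (239, 94).
Z = 94 is plutonium.

Pu-239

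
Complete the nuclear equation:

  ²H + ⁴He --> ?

Li-6

Conserve mass number: 2 + 4 = A, so A = 6.
Conserve atomic number: 1 + 2 = Z, so Z = 3.
Z = 3 is lithium, so the species is ⁶Li.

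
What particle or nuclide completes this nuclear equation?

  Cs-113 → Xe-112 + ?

proton

Conserve mass number: 113 = 112 + A, so A = 1.
Conserve atomic number: 55 = 54 + Z, so Z = 1.
A = 1 and Z = 1 is H-1 — a proton.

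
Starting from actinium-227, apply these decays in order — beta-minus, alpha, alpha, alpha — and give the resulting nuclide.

Start: (A, Z) = (227, 89).
After β⁻: (227, 90).
After α: (223, 88).
After α: (219, 86).
After α: (215, 84).
Z = 84 is polonium.

Po-215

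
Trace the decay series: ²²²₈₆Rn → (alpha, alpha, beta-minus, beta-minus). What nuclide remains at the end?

Start: (A, Z) = (222, 86).
After α: (218, 84).
After α: (214, 82).
After β⁻: (214, 83).
After β⁻: (214, 84).
Z = 84 is polonium.

Po-214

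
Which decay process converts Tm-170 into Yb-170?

ΔA = 170 − 170 = 0; ΔZ = 70 − 69 = +1.
A is unchanged and Z rises by 1 — a neutron has become a proton (β⁻ decay).

beta-minus decay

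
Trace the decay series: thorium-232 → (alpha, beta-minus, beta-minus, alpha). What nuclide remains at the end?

Start: (A, Z) = (232, 90).
After α: (228, 88).
After β⁻: (228, 89).
After β⁻: (228, 90).
After α: (224, 88).
Z = 88 is radium.

Ra-224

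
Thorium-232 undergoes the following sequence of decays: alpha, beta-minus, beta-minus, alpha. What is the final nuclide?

Start: (A, Z) = (232, 90).
After α: (228, 88).
After β⁻: (228, 89).
After β⁻: (228, 90).
After α: (224, 88).
Z = 88 is radium.

Ra-224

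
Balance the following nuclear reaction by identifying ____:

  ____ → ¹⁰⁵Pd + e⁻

Conserve mass number: A = 105 + 0, so A = 105.
Conserve atomic number: Z = 46 − 1, so Z = 45.
Z = 45 is rhodium, so the species is ¹⁰⁵Rh.

Rh-105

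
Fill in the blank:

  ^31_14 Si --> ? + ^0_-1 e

Conserve mass number: 31 = A + 0, so A = 31.
Conserve atomic number: 14 = Z − 1, so Z = 15.
Z = 15 is phosphorus, so the species is ^31_15 P.

P-31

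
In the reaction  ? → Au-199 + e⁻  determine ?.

Conserve mass number: A = 199 + 0, so A = 199.
Conserve atomic number: Z = 79 − 1, so Z = 78.
Z = 78 is platinum, so the species is Pt-199.

Pt-199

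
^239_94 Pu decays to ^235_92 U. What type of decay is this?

alpha decay

ΔA = 235 − 239 = -4; ΔZ = 92 − 94 = -2.
A drops by 4 and Z drops by 2 — the signature of alpha emission.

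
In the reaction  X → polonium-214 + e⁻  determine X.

Conserve mass number: A = 214 + 0, so A = 214.
Conserve atomic number: Z = 84 − 1, so Z = 83.
Z = 83 is bismuth, so the species is bismuth-214.

Bi-214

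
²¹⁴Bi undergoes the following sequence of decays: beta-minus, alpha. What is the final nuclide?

Pb-210

Start: (A, Z) = (214, 83).
After β⁻: (214, 84).
After α: (210, 82).
Z = 82 is lead.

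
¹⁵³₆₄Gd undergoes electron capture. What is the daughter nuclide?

Eu-153

Electron capture: mass number changes by +0, atomic number by -1.
A: 153 = 153; Z: 64 − 1 = 63.
Z = 63 is europium, so the daughter is ¹⁵³₆₃Eu.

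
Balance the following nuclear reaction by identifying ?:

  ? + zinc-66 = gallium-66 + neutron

proton

Conserve mass number: A + 66 = 66 + 1, so A = 1.
Conserve atomic number: Z + 30 = 31 + 0, so Z = 1.
A = 1 and Z = 1 is hydrogen-1 — a proton.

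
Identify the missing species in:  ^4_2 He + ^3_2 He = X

Be-7

Conserve mass number: 4 + 3 = A, so A = 7.
Conserve atomic number: 2 + 2 = Z, so Z = 4.
Z = 4 is beryllium, so the species is ^7_4 Be.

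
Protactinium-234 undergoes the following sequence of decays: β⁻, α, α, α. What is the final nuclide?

Start: (A, Z) = (234, 91).
After β⁻: (234, 92).
After α: (230, 90).
After α: (226, 88).
After α: (222, 86).
Z = 86 is radon.

Rn-222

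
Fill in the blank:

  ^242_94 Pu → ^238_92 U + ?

Conserve mass number: 242 = 238 + A, so A = 4.
Conserve atomic number: 94 = 92 + Z, so Z = 2.
A = 4 and Z = 2 is ^4_2 He — an alpha particle.

alpha particle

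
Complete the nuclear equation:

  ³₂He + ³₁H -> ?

Conserve mass number: 3 + 3 = A, so A = 6.
Conserve atomic number: 2 + 1 = Z, so Z = 3.
Z = 3 is lithium, so the species is ⁶₃Li.

Li-6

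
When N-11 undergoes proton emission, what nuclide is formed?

Proton emission: mass number changes by -1, atomic number by -1.
A: 11 − 1 = 10; Z: 7 − 1 = 6.
Z = 6 is carbon, so the daughter is C-10.

C-10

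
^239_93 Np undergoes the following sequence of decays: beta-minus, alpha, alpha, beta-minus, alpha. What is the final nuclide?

Start: (A, Z) = (239, 93).
After β⁻: (239, 94).
After α: (235, 92).
After α: (231, 90).
After β⁻: (231, 91).
After α: (227, 89).
Z = 89 is actinium.

Ac-227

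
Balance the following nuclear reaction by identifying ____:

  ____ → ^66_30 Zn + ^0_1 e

Conserve mass number: A = 66 + 0, so A = 66.
Conserve atomic number: Z = 30 + 1, so Z = 31.
Z = 31 is gallium, so the species is ^66_31 Ga.

Ga-66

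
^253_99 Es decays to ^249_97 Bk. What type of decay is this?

ΔA = 249 − 253 = -4; ΔZ = 97 − 99 = -2.
A drops by 4 and Z drops by 2 — the signature of alpha emission.

alpha decay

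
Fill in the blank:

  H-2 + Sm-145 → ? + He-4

Conserve mass number: 2 + 145 = A + 4, so A = 143.
Conserve atomic number: 1 + 62 = Z + 2, so Z = 61.
Z = 61 is promethium, so the species is Pm-143.

Pm-143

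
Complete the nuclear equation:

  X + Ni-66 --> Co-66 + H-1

neutron

Conserve mass number: A + 66 = 66 + 1, so A = 1.
Conserve atomic number: Z + 28 = 27 + 1, so Z = 0.
A = 1 and Z = 0 is n — a neutron.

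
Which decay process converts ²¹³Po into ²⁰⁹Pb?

ΔA = 209 − 213 = -4; ΔZ = 82 − 84 = -2.
A drops by 4 and Z drops by 2 — the signature of alpha emission.

alpha decay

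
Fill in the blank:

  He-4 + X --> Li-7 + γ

Conserve mass number: 4 + A = 7 + 0, so A = 3.
Conserve atomic number: 2 + Z = 3 + 0, so Z = 1.
A = 3 and Z = 1 is H-3 — a triton.

triton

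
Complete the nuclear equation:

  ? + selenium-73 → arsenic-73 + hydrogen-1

neutron

Conserve mass number: A + 73 = 73 + 1, so A = 1.
Conserve atomic number: Z + 34 = 33 + 1, so Z = 0.
A = 1 and Z = 0 is neutron — a neutron.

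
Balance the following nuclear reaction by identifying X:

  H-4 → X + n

H-3

Conserve mass number: 4 = A + 1, so A = 3.
Conserve atomic number: 1 = Z + 0, so Z = 1.
A = 3 and Z = 1 is H-3 — a triton.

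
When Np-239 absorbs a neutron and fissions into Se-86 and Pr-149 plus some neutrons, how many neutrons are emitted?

5

Conserve mass number: 240 = 86 + 149 + k, so k = 240 − 235 = 5.
Check atomic number: 93 = 34 + 59 + 0 = 93. ✓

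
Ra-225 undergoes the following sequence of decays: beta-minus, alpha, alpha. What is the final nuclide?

At-217

Start: (A, Z) = (225, 88).
After β⁻: (225, 89).
After α: (221, 87).
After α: (217, 85).
Z = 85 is astatine.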